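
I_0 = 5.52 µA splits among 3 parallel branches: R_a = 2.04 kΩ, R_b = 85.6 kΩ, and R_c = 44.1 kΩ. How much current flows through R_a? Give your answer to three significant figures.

ΣG = 1/2.04 + 1/85.6 + 1/44.1 = 0.5246.
By the current-divider rule, I = I_0 · G_k/ΣG = 5.52 × 0.9345 = 5.158 µA.

I ≈ 5.16 µA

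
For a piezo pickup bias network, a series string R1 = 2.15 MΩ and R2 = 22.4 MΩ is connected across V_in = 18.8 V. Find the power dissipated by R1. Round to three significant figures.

P ≈ 1.26 µW

Series current I = V_in/ΣR = 18.8/24.55 = 0.7658 µA.
V(R1) = I·R = 1.646 V; P = V·I = 1.646 × 0.7658 = 1.261 µW.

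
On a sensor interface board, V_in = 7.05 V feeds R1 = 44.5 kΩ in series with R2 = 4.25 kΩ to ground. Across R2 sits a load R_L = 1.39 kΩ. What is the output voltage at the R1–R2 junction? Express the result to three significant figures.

V_out ≈ 0.162 V

The load sits in parallel with R2, giving an effective lower resistance R2' = R2·R_L/(R2+R_L) = 1.047 kΩ.
Then V_out = V_in · R2'/(R1 + R2') = 7.05 × 1.047/45.55 = 0.1621 V.
(Unloaded it would be 0.615 V; the load pulls it down.)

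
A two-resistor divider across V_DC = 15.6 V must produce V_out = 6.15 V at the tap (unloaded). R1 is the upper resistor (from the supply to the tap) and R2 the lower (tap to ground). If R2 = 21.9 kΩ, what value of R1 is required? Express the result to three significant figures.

R1 ≈ 33.7 kΩ

Required fraction k = V_out/V_DC = 0.3942.
Rearranging, R1 = R2·(1−k)/k = 21.9 × 1.537 = 33.65 kΩ.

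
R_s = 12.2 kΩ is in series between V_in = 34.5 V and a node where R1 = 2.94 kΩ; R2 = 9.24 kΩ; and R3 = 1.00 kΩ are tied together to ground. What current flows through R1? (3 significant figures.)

I ≈ 0.629 mA

Equivalent of the parallel group: R_p = 0.6904 kΩ.
V_A by voltage divider: V_A = 34.5 × 0.6904/(12.2 + 0.6904) = 1.848 V.
I(R1) = V_A / R1 = 1.848/2.94 = 0.6285 mA.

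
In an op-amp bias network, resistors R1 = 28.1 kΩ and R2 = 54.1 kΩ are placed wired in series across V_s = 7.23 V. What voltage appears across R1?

V ≈ 2.47 V

ΣR = 28.1 + 54.1 = 82.20 kΩ.
By the voltage-divider rule, V = 7.23 × 28.10/82.20 = 2.472 V.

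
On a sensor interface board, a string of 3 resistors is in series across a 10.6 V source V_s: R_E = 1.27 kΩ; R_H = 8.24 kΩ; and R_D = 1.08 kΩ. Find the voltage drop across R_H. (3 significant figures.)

ΣR = 1.27 + 8.24 + 1.08 = 10.59 kΩ.
V = V_s · R/ΣR = 10.6 × 0.7781 = 8.248 V.

V ≈ 8.25 V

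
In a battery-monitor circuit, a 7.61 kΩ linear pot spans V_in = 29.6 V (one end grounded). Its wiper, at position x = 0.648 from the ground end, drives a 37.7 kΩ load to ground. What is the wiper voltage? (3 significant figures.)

The pot divides into 2.679 kΩ above the wiper and 4.931 kΩ below.
Lower segment in parallel with the load: 4.931 ‖ 37.7 = 4.361 kΩ.
V_out = 29.6 × 4.361/(2.679 + 4.361) = 18.34 V.

V_out ≈ 18.3 V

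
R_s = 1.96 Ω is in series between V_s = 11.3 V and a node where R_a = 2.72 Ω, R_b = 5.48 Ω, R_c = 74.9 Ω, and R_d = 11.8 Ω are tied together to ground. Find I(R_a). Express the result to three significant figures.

I ≈ 1.83 A

Equivalent of the parallel group: R_p = 1.543 Ω.
V_A = 11.3 × 1.543/3.503 = 4.977 V.
Branch current I = V_A/R_a = 4.977/2.72 = 1.830 A.
(Check via current divider: I_total = 3.226 A; share G_k/ΣG = 0.5672 → same result.)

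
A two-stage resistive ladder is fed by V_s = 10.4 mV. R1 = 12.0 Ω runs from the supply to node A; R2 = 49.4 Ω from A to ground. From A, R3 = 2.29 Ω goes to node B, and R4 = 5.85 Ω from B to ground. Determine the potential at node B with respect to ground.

The second stage (R3 + R4 = 8.140 Ω) loads node A in parallel with R2.
Effective lower resistance at A: R2 ‖ 8.140 = 6.988 Ω.
V_A = 10.4 × 6.988/(12.0 + 6.988) = 3.828 mV.
Stage 2 is unloaded, so V_B = V_A · R4/(R3+R4) = 3.828 × 5.85/8.140 = 2.751 mV.

V_B ≈ 2.75 mV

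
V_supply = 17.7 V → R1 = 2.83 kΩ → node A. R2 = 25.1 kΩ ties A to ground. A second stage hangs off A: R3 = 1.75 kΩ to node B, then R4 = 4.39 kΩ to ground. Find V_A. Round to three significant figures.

V_A ≈ 11.2 V

The second stage (R3 + R4 = 6.140 kΩ) loads node A in parallel with R2.
R2 ‖ (R3+R4) = 4.933 kΩ.
So V_A = 17.7 × 0.6355 = 11.25 V.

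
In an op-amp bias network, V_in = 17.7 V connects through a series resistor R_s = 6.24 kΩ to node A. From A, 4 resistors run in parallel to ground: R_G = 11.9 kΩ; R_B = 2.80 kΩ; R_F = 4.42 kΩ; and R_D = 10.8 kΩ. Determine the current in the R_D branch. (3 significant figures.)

I ≈ 0.285 mA

Equivalent of the parallel group: R_p = 1.316 kΩ.
V_A = 17.7 × 1.316/7.556 = 3.082 V.
Branch current I = V_A/R_D = 3.082/10.8 = 0.2854 mA.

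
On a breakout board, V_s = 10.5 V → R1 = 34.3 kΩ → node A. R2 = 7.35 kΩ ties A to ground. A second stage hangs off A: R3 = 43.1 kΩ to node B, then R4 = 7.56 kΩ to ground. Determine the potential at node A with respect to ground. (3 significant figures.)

V_A ≈ 1.66 V

Node A sees R2 in parallel with the series input of stage 2, R3 + R4 = 50.66 kΩ.
R2 ‖ (R3+R4) = 6.419 kΩ.
So V_A = 10.5 × 0.1576 = 1.655 V.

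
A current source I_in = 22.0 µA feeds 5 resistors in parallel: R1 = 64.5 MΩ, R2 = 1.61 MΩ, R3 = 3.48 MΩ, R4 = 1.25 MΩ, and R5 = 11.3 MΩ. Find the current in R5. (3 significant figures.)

I ≈ 1.07 µA

ΣG = 1/64.5 + 1/1.61 + 1/3.48 + 1/1.25 + 1/11.3 = 1.812.
R5 takes the fraction G_k/ΣG = 0.08850/1.812 = 0.04883, so I = 22.0 × 0.04883 = 1.074 µA.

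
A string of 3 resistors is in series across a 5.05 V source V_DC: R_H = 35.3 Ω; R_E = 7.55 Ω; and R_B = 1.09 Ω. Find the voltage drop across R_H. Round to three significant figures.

ΣR = 35.3 + 7.55 + 1.09 = 43.94 Ω.
Voltage divider: V = V_DC · (35.30 / 43.94) = 5.05 × 0.8034 = 4.057 V.

V ≈ 4.06 V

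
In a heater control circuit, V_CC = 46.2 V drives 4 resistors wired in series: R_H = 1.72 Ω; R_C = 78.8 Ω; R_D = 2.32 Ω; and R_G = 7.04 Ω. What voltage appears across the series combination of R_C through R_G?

Series total: ΣR = 1.72 + 78.8 + 2.32 + 7.04 = 89.88 Ω.
R_{R_C..R_G} = 78.8 + 2.32 + 7.04 = 88.16 Ω.
By the voltage-divider rule, V = 46.2 × 88.16/89.88 = 45.32 V.

V ≈ 45.3 V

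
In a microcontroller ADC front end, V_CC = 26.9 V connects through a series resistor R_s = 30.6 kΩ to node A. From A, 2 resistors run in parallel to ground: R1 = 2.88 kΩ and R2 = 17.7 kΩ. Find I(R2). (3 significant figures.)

Equivalent of the parallel group: R_p = 2.477 kΩ.
Node voltage V_A = V_CC · R_p/(R_s + R_p) = 26.9 × 0.07488 = 2.014 V.
I(R2) = V_A / R2 = 2.014/17.7 = 0.1138 mA.
(Check via current divider: I_total = 0.8133 mA; share G_k/ΣG = 0.1399 → same result.)

I ≈ 0.114 mA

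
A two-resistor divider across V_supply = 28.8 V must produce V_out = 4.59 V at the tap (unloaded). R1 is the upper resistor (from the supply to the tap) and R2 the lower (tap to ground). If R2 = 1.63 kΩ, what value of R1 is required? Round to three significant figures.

V_out/V_supply = R2/(R1+R2) = 0.1594.
R1 = R2·(1/k − 1) = 1.63 × 5.275 = 8.597 kΩ.

R1 ≈ 8.60 kΩ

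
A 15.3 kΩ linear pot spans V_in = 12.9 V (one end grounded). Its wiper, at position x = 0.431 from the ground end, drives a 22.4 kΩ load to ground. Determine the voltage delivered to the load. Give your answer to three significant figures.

V_out ≈ 4.76 V

Lower segment x·R_p = 6.594 kΩ; upper segment (1−x)·R_p = 8.706 kΩ.
R_L loads the lower segment: effective lower R = 5.095 kΩ.
Loaded-divider output: V_out = 12.9 × 0.3692 = 4.762 V.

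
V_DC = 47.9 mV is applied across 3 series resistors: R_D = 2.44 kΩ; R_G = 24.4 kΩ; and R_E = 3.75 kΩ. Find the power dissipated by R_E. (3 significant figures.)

Series current I = V_DC/ΣR = 47.9/30.59 = 1.566 µA.
V(R_E) = I·R = 5.872 mV; P = V·I = 5.872 × 1.566 = 9.195 nW.

P ≈ 9.19 nW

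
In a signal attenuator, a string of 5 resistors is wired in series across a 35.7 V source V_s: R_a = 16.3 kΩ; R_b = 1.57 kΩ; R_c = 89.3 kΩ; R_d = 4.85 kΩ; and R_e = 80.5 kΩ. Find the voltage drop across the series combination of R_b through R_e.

Total series resistance ΣR = 16.3 + 1.57 + 89.3 + 4.85 + 80.5 = 192.5 kΩ.
R_{R_b..R_e} = 1.57 + 89.3 + 4.85 + 80.5 = 176.2 kΩ.
V = V_s · R/ΣR = 35.7 × 0.9153 = 32.68 V.

V ≈ 32.7 V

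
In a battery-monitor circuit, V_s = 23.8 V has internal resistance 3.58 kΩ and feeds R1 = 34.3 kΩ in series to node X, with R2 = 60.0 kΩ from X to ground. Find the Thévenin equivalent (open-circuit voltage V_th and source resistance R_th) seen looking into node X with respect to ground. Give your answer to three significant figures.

V_th ≈ 14.6 V, R_th ≈ 23.2 kΩ

R1' = 3.58 + 34.3 = 37.88 kΩ (source resistance + R1).
V_th is the unloaded tap voltage: V_s · R2/(R1'+R2) = 23.8 × 0.6130 = 14.59 V.
Looking into X with the source shorted: R_th = R1'·R2/(R1'+R2) = 37.88 × 60.0/97.88 = 23.22 kΩ.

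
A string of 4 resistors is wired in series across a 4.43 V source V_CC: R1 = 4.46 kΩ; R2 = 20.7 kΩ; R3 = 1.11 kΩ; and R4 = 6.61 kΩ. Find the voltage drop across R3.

V ≈ 0.150 V

ΣR = 4.46 + 20.7 + 1.11 + 6.61 = 32.88 kΩ.
By the voltage-divider rule, V = 4.43 × 1.110/32.88 = 0.1496 V.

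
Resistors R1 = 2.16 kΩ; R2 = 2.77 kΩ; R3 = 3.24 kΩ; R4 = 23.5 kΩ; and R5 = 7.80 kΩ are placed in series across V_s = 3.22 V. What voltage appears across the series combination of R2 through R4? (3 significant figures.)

V ≈ 2.41 V

ΣR = 2.16 + 2.77 + 3.24 + 23.5 + 7.80 = 39.47 kΩ.
R_{R2..R4} = 2.77 + 3.24 + 23.5 = 29.51 kΩ.
By the voltage-divider rule, V = 3.22 × 29.51/39.47 = 2.407 V.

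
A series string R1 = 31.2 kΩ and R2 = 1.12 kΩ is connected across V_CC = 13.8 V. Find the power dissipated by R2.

Series current I = V_CC/ΣR = 13.8/32.32 = 0.4270 mA.
V(R2) = I·R = 0.4782 V; P = V·I = 0.4782 × 0.4270 = 0.2042 mW.

P ≈ 0.204 mW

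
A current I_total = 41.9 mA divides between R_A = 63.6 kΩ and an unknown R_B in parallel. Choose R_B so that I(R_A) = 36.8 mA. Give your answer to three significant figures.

Two-branch current divider: I_A = I_total · R_B/(R_A + R_B).
With f = 0.8783, R_B = R_A · f/(1−f) = 63.6 × 7.216 = 458.9 kΩ.

R_B ≈ 459 kΩ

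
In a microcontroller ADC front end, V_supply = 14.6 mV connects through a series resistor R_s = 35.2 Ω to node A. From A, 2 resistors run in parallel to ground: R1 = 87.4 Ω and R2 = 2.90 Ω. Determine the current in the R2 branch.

Parallel bank: R_p = 1/(1/87.4 + 1/2.90) = 2.807 Ω.
V_A = 14.6 × 2.807/38.01 = 1.078 mV.
Branch current I = V_A/R2 = 1.078/2.90 = 0.3718 mA.

I ≈ 0.372 mA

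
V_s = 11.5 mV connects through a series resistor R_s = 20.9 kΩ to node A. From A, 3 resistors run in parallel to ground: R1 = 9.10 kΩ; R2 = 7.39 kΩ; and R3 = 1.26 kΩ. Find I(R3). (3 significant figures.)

Combine the parallel branches: R_p = (1/9.10 + 1/7.39 + 1/1.26)⁻¹ = 0.9626 kΩ.
V_A = 11.5 × 0.9626/21.86 = 0.5063 mV.
Branch current I = V_A/R3 = 0.5063/1.26 = 0.4019 µA.

I ≈ 0.402 µA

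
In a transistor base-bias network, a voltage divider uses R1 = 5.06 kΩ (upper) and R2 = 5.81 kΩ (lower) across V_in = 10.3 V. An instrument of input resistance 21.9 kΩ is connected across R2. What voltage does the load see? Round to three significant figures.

V_out ≈ 4.90 V

The load sits in parallel with R2, giving an effective lower resistance R2' = R2·R_L/(R2+R_L) = 4.592 kΩ.
Then V_out = V_in · R2'/(R1 + R2') = 10.3 × 4.592/9.652 = 4.900 V.
(Unloaded it would be 5.51 V; the load pulls it down.)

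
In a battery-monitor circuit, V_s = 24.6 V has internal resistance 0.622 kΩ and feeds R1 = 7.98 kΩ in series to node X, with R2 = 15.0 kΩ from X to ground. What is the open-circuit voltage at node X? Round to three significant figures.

R1' = 0.622 + 7.98 = 8.602 kΩ (source resistance + R1).
V_th is the unloaded tap voltage: V_s · R2/(R1'+R2) = 24.6 × 0.6355 = 15.63 V.

V_th ≈ 15.6 V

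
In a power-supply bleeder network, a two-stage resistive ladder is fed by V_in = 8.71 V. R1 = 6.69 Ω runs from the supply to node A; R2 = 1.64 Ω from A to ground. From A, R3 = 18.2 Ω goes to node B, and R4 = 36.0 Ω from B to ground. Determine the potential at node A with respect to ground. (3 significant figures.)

V_A ≈ 1.67 V

The second stage (R3 + R4 = 54.20 Ω) loads node A in parallel with R2.
Effective lower resistance at A: R2 ‖ 54.20 = 1.592 Ω.
V_A = 8.71 × 1.592/(6.69 + 1.592) = 1.674 V.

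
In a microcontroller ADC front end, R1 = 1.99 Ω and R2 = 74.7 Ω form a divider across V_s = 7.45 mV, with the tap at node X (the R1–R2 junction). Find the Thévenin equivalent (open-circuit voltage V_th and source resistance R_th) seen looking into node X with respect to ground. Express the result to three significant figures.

V_th ≈ 7.26 mV, R_th ≈ 1.94 Ω

V_th is the unloaded tap voltage: V_s · R2/(R1+R2) = 7.45 × 0.9741 = 7.257 mV.
With V_s suppressed (replaced by a short), R_th = R1 ‖ R2 = (1.990 × 74.7)/(1.990 + 74.7) = 1.938 Ω.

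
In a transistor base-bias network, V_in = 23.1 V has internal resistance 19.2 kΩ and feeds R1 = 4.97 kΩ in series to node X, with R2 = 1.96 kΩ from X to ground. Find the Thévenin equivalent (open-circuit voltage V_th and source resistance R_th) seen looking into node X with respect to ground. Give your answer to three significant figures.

V_th ≈ 1.73 V, R_th ≈ 1.81 kΩ

R1' = 19.2 + 4.97 = 24.17 kΩ (source resistance + R1).
Open-circuit (no load on X): V_th = V_in · R2/(R1' + R2) = 23.1 × 1.96/(24.17 + 1.96) = 1.733 V.
Looking into X with the source shorted: R_th = R1'·R2/(R1'+R2) = 24.17 × 1.96/26.13 = 1.813 kΩ.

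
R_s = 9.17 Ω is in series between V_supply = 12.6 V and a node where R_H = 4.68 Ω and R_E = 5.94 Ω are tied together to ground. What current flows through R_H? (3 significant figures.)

Equivalent of the parallel group: R_p = 2.618 Ω.
V_A = 12.6 × 2.618/11.79 = 2.798 V.
Branch current I = V_A/R_H = 2.798/4.68 = 0.5979 A.

I ≈ 0.598 A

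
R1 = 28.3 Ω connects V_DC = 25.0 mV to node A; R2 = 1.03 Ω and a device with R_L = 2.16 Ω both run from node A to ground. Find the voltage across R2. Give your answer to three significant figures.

The load sits in parallel with R2, giving an effective lower resistance R2' = R2·R_L/(R2+R_L) = 0.6974 Ω.
Then V_out = V_DC · R2'/(R1 + R2') = 25.0 × 0.6974/29.00 = 0.6013 mV.

V_out ≈ 0.601 mV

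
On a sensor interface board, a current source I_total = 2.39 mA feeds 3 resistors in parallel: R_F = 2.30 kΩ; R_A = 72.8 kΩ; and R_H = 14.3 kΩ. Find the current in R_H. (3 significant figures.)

I ≈ 0.322 mA

ΣG = 1/2.30 + 1/72.8 + 1/14.3 = 0.5184.
Current divider: I(R_H) = I_total · G_k/ΣG = 2.39 × (0.06993/0.5184) = 2.39 × 0.1349 = 0.3224 mA.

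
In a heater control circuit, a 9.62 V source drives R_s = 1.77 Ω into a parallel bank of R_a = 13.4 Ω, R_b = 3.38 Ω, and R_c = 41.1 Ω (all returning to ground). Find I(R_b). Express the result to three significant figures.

I ≈ 1.68 A

Equivalent of the parallel group: R_p = 2.533 Ω.
V_A = 9.62 × 2.533/4.303 = 5.663 V.
I(R_b) = V_A / R_b = 5.663/3.38 = 1.675 A.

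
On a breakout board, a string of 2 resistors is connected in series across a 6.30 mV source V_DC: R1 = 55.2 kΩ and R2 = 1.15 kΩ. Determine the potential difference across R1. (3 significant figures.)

V ≈ 6.17 mV

Total series resistance ΣR = 55.2 + 1.15 = 56.35 kΩ.
V = V_DC · R/ΣR = 6.30 × 0.9796 = 6.171 mV.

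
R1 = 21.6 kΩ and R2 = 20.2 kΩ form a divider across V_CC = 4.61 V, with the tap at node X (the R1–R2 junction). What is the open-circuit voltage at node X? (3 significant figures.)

V_th ≈ 2.23 V

Open-circuit (no load on X): V_th = V_CC · R2/(R1 + R2) = 4.61 × 20.2/(21.60 + 20.2) = 2.228 V.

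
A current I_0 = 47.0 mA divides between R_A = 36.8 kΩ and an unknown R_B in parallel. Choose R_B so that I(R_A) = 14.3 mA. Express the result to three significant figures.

R_B ≈ 16.1 kΩ

In a two-way split, I_A/I_0 = R_B/(R_A + R_B).
With f = 0.3043, R_B = R_A · f/(1−f) = 36.8 × 0.4373 = 16.09 kΩ.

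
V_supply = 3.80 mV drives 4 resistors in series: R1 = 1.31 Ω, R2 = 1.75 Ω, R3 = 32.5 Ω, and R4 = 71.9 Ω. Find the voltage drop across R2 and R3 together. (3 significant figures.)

V ≈ 1.21 mV

Total series resistance ΣR = 1.31 + 1.75 + 32.5 + 71.9 = 107.5 Ω.
R_{R2..R3} = 1.75 + 32.5 = 34.25 Ω.
V = V_supply · R/ΣR = 3.80 × 0.3187 = 1.211 mV.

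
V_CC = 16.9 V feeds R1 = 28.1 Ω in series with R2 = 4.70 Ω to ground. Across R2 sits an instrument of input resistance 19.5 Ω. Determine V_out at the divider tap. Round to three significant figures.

V_out ≈ 2.01 V

The load sits in parallel with R2, giving an effective lower resistance R2' = R2·R_L/(R2+R_L) = 3.787 Ω.
Now apply the divider: V_out = 16.9 × 0.1188 = 2.007 V.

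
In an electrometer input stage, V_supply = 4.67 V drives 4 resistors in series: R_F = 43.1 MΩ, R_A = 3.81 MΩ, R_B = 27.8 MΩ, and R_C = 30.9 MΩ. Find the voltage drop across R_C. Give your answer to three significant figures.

V ≈ 1.37 V

Total series resistance ΣR = 43.1 + 3.81 + 27.8 + 30.9 = 105.6 MΩ.
Voltage divider: V = V_supply · (30.90 / 105.6) = 4.67 × 0.2926 = 1.366 V.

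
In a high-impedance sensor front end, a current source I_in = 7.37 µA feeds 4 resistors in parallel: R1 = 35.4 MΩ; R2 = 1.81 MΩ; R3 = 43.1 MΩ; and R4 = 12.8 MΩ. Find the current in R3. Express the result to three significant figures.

ΣG = 1/35.4 + 1/1.81 + 1/43.1 + 1/12.8 = 0.6821.
R3 takes the fraction G_k/ΣG = 0.02320/0.6821 = 0.03402, so I = 7.37 × 0.03402 = 0.2507 µA.

I ≈ 0.251 µA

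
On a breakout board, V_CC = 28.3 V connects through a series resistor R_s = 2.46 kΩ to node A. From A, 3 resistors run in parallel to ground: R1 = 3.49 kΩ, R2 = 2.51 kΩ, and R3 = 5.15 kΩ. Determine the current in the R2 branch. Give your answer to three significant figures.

Equivalent of the parallel group: R_p = 1.138 kΩ.
V_A = 28.3 × 1.138/3.598 = 8.948 V.
Branch current I = V_A/R2 = 8.948/2.51 = 3.565 mA.

I ≈ 3.57 mA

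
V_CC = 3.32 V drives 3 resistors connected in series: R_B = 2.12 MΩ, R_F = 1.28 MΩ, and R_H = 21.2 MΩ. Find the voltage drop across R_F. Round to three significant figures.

Total series resistance ΣR = 2.12 + 1.28 + 21.2 = 24.60 MΩ.
By the voltage-divider rule, V = 3.32 × 1.280/24.60 = 0.1727 V.

V ≈ 0.173 V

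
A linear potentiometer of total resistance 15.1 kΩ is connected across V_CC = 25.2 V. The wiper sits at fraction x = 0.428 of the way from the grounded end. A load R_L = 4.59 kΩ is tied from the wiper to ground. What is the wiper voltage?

V_out ≈ 5.97 V

Split the track: R_lower = x·R_p = 6.463 kΩ, R_upper = (1−x)·R_p = 8.637 kΩ.
(x·R_p) ‖ R_L = 2.684 kΩ.
Then V_out = V_CC · 2.684/(8.637 + 2.684) = 5.974 V.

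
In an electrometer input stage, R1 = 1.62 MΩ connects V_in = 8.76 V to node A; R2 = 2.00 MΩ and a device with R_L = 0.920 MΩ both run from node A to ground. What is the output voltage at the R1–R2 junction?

V_out ≈ 2.45 V

First combine the lower leg with the load: R2 ‖ R_L = 0.6301 MΩ.
Voltage divider with the loaded lower leg: V_out = 8.76 × 0.6301/(1.62 + 0.6301) = 8.76 × 0.2800 = 2.453 V.
(Unloaded it would be 4.84 V; the load pulls it down.)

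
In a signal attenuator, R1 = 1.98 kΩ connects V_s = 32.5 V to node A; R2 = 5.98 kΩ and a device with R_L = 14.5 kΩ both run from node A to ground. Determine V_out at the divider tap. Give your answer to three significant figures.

V_out ≈ 22.1 V

R2 ‖ R_L = (5.98 × 14.5)/(5.98 + 14.5) = 4.234 kΩ.
Then V_out = V_s · R2'/(R1 + R2') = 32.5 × 4.234/6.214 = 22.14 V.
(Unloaded it would be 24.4 V; the load pulls it down.)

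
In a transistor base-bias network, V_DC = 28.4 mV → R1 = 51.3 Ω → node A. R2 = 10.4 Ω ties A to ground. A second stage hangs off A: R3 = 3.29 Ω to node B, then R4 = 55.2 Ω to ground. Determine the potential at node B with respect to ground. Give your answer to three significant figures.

V_B ≈ 3.94 mV

Looking into the second stage from A: R3 + R4 = 58.49 Ω appears in parallel with R2.
Effective lower resistance at A: R2 ‖ 58.49 = 8.830 Ω.
V_A = 28.4 × 8.830/(51.3 + 8.830) = 4.170 mV.
Then the unloaded second divider: V_B = V_A × R4/(R3+R4) = 4.170 × 0.9438 = 3.936 mV.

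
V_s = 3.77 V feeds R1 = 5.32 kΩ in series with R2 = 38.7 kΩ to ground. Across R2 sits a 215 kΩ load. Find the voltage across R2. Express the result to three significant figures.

First combine the lower leg with the load: R2 ‖ R_L = 32.80 kΩ.
Voltage divider with the loaded lower leg: V_out = 3.77 × 32.80/(5.32 + 32.80) = 3.77 × 0.8604 = 3.244 V.

V_out ≈ 3.24 V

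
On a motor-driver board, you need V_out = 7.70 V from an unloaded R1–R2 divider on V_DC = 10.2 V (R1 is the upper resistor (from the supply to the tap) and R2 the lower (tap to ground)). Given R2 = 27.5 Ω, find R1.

The divider ratio is R2/(R1+R2) = 7.70/10.2 = 0.7549.
So R1 = R2 · (V_DC/V_out − 1) = 27.5 × (10.2/7.70 − 1) = 27.5 × 0.3247 = 8.929 Ω.

R1 ≈ 8.93 Ω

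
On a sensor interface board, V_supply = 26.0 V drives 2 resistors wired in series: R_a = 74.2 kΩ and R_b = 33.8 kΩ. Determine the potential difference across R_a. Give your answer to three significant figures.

Total series resistance ΣR = 74.2 + 33.8 = 108.0 kΩ.
Voltage divider: V = V_supply · (74.20 / 108.0) = 26.0 × 0.6870 = 17.86 V.

V ≈ 17.9 V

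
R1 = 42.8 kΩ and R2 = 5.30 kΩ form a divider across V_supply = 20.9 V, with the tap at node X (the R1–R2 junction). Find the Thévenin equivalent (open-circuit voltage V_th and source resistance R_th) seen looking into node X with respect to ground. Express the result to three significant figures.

V_th is the unloaded tap voltage: V_supply · R2/(R1+R2) = 20.9 × 0.1102 = 2.303 V.
Looking into X with the source shorted: R_th = R1·R2/(R1+R2) = 42.80 × 5.30/48.10 = 4.716 kΩ.

V_th ≈ 2.30 V, R_th ≈ 4.72 kΩ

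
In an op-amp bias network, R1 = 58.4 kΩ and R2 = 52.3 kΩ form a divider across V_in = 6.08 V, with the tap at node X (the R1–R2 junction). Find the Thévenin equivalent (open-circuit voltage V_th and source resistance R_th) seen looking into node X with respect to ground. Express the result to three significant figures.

V_th is the unloaded tap voltage: V_in · R2/(R1+R2) = 6.08 × 0.4724 = 2.872 V.
Zeroing V_in shorts the top of R1 to ground, so R_th = R1 ‖ R2 = 27.59 kΩ.

V_th ≈ 2.87 V, R_th ≈ 27.6 kΩ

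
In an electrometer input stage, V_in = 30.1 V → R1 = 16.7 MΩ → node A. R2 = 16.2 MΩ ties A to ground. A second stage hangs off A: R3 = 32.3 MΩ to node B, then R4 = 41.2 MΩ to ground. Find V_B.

The second stage (R3 + R4 = 73.50 MΩ) loads node A in parallel with R2.
R2 ‖ (R3+R4) = 13.27 MΩ.
First divider: V_A = V_in · 13.27/(16.7 + 13.27) = 13.33 V.
V_B = V_A × 0.5605 = 7.472 V.

V_B ≈ 7.47 V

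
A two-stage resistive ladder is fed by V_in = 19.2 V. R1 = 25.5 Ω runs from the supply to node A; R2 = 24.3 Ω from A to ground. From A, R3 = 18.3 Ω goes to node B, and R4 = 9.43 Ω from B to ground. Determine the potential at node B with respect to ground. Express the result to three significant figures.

V_B ≈ 2.20 V

The second stage (R3 + R4 = 27.73 Ω) loads node A in parallel with R2.
R2 ‖ (R3+R4) = 12.95 Ω.
First divider: V_A = V_in · 12.95/(25.5 + 12.95) = 6.467 V.
Then the unloaded second divider: V_B = V_A × R4/(R3+R4) = 6.467 × 0.3401 = 2.199 V.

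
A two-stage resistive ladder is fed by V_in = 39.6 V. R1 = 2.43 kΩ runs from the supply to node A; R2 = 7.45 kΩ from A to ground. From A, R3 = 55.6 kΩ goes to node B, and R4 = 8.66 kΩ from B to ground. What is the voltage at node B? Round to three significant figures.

V_B ≈ 3.91 V

The second stage (R3 + R4 = 64.26 kΩ) loads node A in parallel with R2.
R2 ‖ (R3+R4) = 6.676 kΩ.
First divider: V_A = V_in · 6.676/(2.43 + 6.676) = 29.03 V.
V_B = V_A × 0.1348 = 3.913 V.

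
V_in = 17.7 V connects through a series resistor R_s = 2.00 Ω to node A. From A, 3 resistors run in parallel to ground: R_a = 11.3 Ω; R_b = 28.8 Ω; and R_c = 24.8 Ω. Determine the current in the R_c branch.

I ≈ 0.538 A

Equivalent of the parallel group: R_p = 6.115 Ω.
V_A by voltage divider: V_A = 17.7 × 6.115/(2.00 + 6.115) = 13.34 V.
Branch current I = V_A/R_c = 13.34/24.8 = 0.5378 A.
(Check via current divider: I_total = 2.181 A; share G_k/ΣG = 0.2466 → same result.)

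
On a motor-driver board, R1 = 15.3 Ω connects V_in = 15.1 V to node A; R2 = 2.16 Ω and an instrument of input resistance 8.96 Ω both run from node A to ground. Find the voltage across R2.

First combine the lower leg with the load: R2 ‖ R_L = 1.740 Ω.
Then V_out = V_in · R2'/(R1 + R2') = 15.1 × 1.740/17.04 = 1.542 V.
(Unloaded it would be 1.87 V; the load pulls it down.)

V_out ≈ 1.54 V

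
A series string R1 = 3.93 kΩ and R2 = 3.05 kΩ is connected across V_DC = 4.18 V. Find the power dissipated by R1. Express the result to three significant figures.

The common current is I = 4.18/6.980 = 0.5989 mA.
V(R1) = I·R = 2.353 V; P = V·I = 2.353 × 0.5989 = 1.409 mW.

P ≈ 1.41 mW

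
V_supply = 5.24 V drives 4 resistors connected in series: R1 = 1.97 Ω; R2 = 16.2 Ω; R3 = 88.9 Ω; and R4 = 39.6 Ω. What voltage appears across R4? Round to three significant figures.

V ≈ 1.41 V

ΣR = 1.97 + 16.2 + 88.9 + 39.6 = 146.7 Ω.
By the voltage-divider rule, V = 5.24 × 39.60/146.7 = 1.415 V.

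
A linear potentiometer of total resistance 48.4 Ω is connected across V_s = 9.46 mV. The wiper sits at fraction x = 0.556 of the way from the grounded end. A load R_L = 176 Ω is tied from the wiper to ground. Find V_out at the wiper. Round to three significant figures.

V_out ≈ 4.93 mV

Split the track: R_lower = x·R_p = 26.91 Ω, R_upper = (1−x)·R_p = 21.49 Ω.
(x·R_p) ‖ R_L = 23.34 Ω.
V_out = 9.46 × 23.34/(21.49 + 23.34) = 4.925 mV.
(Unloaded: V_out = x·V_s = 5.26 mV.)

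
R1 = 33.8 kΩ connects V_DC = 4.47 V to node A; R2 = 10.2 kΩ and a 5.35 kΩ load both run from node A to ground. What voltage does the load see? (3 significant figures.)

First combine the lower leg with the load: R2 ‖ R_L = 3.509 kΩ.
Voltage divider with the loaded lower leg: V_out = 4.47 × 3.509/(33.8 + 3.509) = 4.47 × 0.09406 = 0.4204 V.

V_out ≈ 0.420 V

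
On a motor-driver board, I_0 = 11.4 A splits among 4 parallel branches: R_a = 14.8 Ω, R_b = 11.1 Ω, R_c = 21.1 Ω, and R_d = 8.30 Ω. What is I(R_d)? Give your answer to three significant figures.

I ≈ 4.22 A

ΣG = 1/14.8 + 1/11.1 + 1/21.1 + 1/8.30 = 0.3255.
Current divider: I(R_d) = I_0 · G_k/ΣG = 11.4 × (0.1205/0.3255) = 11.4 × 0.3701 = 4.219 A.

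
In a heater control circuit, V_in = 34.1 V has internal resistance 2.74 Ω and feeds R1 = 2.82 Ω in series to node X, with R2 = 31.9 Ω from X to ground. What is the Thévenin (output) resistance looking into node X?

R1' = 2.74 + 2.82 = 5.560 Ω (source resistance + R1).
With V_in suppressed (replaced by a short), R_th = R1' ‖ R2 = (5.560 × 31.9)/(5.560 + 31.9) = 4.735 Ω.

R_th ≈ 4.73 Ω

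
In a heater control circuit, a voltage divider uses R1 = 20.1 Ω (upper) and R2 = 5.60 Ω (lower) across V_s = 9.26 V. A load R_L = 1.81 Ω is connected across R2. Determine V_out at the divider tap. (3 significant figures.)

V_out ≈ 0.590 V

First combine the lower leg with the load: R2 ‖ R_L = 1.368 Ω.
Now apply the divider: V_out = 9.26 × 0.06372 = 0.5900 V.
(Unloaded it would be 2.02 V; the load pulls it down.)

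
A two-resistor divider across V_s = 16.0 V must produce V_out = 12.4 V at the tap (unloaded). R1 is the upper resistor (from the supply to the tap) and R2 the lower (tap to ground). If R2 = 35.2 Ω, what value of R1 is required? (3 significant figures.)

R1 ≈ 10.2 Ω

Required fraction k = V_out/V_s = 0.7750.
R1 = R2·(1/k − 1) = 35.2 × 0.2903 = 10.22 Ω.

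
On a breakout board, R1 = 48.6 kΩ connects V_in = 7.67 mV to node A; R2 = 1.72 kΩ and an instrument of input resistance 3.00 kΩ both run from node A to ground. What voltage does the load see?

First combine the lower leg with the load: R2 ‖ R_L = 1.093 kΩ.
Then V_out = V_in · R2'/(R1 + R2') = 7.67 × 1.093/49.69 = 0.1687 mV.

V_out ≈ 0.169 mV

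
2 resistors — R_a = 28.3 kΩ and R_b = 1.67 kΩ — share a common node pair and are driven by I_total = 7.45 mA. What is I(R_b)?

I ≈ 7.03 mA

Two-branch current divider: I_k = I_total · R_other/(R_1 + R_2).
So I = 7.45 × 28.3/29.97 = 7.035 mA.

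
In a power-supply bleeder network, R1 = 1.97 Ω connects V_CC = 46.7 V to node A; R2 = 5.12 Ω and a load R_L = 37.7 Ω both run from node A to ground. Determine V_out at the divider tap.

The load sits in parallel with R2, giving an effective lower resistance R2' = R2·R_L/(R2+R_L) = 4.508 Ω.
Then V_out = V_CC · R2'/(R1 + R2') = 46.7 × 4.508/6.478 = 32.50 V.
(Unloaded it would be 33.7 V; the load pulls it down.)

V_out ≈ 32.5 V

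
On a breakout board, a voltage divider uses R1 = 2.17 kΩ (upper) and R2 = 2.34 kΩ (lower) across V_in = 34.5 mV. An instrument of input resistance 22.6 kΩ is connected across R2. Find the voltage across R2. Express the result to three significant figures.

The load sits in parallel with R2, giving an effective lower resistance R2' = R2·R_L/(R2+R_L) = 2.120 kΩ.
Then V_out = V_in · R2'/(R1 + R2') = 34.5 × 2.120/4.290 = 17.05 mV.

V_out ≈ 17.1 mV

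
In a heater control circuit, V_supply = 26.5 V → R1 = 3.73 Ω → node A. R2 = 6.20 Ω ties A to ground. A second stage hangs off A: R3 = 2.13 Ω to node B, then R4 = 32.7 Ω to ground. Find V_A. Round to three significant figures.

The second stage (R3 + R4 = 34.83 Ω) loads node A in parallel with R2.
Effective lower resistance at A: R2 ‖ 34.83 = 5.263 Ω.
So V_A = 26.5 × 0.5852 = 15.51 V.

V_A ≈ 15.5 V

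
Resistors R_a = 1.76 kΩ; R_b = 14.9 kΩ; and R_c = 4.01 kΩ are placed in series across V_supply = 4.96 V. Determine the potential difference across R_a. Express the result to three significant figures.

Series total: ΣR = 1.76 + 14.9 + 4.01 = 20.67 kΩ.
V = V_supply · R/ΣR = 4.96 × 0.08515 = 0.4223 V.

V ≈ 0.422 V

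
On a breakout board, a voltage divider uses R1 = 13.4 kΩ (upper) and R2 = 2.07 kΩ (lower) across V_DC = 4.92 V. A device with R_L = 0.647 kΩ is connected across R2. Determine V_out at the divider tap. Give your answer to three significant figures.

V_out ≈ 0.175 V

The load sits in parallel with R2, giving an effective lower resistance R2' = R2·R_L/(R2+R_L) = 0.4929 kΩ.
Then V_out = V_DC · R2'/(R1 + R2') = 4.92 × 0.4929/13.89 = 0.1746 V.
(Unloaded it would be 0.658 V; the load pulls it down.)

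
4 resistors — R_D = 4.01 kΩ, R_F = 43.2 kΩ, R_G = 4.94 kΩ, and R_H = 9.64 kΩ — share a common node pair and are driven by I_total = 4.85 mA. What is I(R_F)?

ΣG = 1/4.01 + 1/43.2 + 1/4.94 + 1/9.64 = 0.5787.
Current divider: I(R_F) = I_total · G_k/ΣG = 4.85 × (0.02315/0.5787) = 4.85 × 0.04000 = 0.1940 mA.

I ≈ 0.194 mA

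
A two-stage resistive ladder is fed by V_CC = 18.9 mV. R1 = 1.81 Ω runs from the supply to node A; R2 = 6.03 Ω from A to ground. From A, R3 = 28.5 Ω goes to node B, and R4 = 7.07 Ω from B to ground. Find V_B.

V_B ≈ 2.78 mV

Looking into the second stage from A: R3 + R4 = 35.57 Ω appears in parallel with R2.
Effective lower resistance at A: R2 ‖ 35.57 = 5.156 Ω.
V_A = 18.9 × 5.156/(1.81 + 5.156) = 13.99 mV.
V_B = V_A × 0.1988 = 2.781 mV.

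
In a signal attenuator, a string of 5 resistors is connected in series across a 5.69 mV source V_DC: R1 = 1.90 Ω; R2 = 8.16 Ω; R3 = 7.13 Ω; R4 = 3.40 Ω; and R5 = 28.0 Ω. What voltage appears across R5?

V ≈ 3.28 mV

ΣR = 1.90 + 8.16 + 7.13 + 3.40 + 28.0 = 48.59 Ω.
By the voltage-divider rule, V = 5.69 × 28.00/48.59 = 3.279 mV.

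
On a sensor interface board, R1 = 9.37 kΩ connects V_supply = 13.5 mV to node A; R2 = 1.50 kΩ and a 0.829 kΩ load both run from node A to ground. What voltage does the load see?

R2 ‖ R_L = (1.50 × 0.829)/(1.50 + 0.829) = 0.5339 kΩ.
Now apply the divider: V_out = 13.5 × 0.05391 = 0.7278 mV.
(Unloaded it would be 1.86 mV; the load pulls it down.)

V_out ≈ 0.728 mV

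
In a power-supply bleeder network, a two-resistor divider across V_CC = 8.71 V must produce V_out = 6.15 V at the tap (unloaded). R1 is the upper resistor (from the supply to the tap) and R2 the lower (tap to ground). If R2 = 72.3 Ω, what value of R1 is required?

R1 ≈ 30.1 Ω

The divider ratio is R2/(R1+R2) = 6.15/8.71 = 0.7061.
Rearranging, R1 = R2·(1−k)/k = 72.3 × 0.4163 = 30.10 Ω.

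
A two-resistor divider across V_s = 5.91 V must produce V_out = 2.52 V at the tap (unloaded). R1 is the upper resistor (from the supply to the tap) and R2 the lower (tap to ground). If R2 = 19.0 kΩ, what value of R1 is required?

R1 ≈ 25.6 kΩ

The divider ratio is R2/(R1+R2) = 2.52/5.91 = 0.4264.
Rearranging, R1 = R2·(1−k)/k = 19.0 × 1.345 = 25.56 kΩ.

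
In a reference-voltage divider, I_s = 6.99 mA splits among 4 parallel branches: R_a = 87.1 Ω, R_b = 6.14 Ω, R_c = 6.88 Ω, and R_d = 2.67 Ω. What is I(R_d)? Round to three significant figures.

Total conductance ΣG = 1/87.1 + 1/6.14 + 1/6.88 + 1/2.67 = 0.6942 (units of 1/Ω).
R_d takes the fraction G_k/ΣG = 0.3745/0.6942 = 0.5395, so I = 6.99 × 0.5395 = 3.771 mA.

I ≈ 3.77 mA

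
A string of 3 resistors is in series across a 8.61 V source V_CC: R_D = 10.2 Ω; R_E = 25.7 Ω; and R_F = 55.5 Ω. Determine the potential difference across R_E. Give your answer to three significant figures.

V ≈ 2.42 V

Total series resistance ΣR = 10.2 + 25.7 + 55.5 = 91.40 Ω.
Voltage divider: V = V_CC · (25.70 / 91.40) = 8.61 × 0.2812 = 2.421 V.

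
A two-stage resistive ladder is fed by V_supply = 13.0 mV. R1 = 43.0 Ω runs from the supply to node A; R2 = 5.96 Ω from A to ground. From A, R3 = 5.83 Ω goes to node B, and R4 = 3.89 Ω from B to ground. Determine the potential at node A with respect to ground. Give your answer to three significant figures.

V_A ≈ 1.03 mV

Looking into the second stage from A: R3 + R4 = 9.720 Ω appears in parallel with R2.
Effective lower resistance at A: R2 ‖ 9.720 = 3.695 Ω.
V_A = 13.0 × 3.695/(43.0 + 3.695) = 1.029 mV.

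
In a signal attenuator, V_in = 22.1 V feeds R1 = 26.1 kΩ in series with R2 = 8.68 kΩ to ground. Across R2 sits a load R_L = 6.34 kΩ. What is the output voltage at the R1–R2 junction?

The load sits in parallel with R2, giving an effective lower resistance R2' = R2·R_L/(R2+R_L) = 3.664 kΩ.
Now apply the divider: V_out = 22.1 × 0.1231 = 2.720 V.

V_out ≈ 2.72 V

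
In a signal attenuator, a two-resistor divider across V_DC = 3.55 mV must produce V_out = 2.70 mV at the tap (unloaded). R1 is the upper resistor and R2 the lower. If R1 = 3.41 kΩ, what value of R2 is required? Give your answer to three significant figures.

The divider ratio is R2/(R1+R2) = 2.70/3.55 = 0.7606.
Rearranging, R2 = R1·k/(1−k) = 3.41 × 3.176 = 10.83 kΩ.

R2 ≈ 10.8 kΩ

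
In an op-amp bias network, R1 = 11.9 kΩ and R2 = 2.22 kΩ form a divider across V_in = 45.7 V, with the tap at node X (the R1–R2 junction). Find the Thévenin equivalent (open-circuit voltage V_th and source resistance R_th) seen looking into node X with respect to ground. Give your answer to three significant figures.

With X open, the divider is unloaded: V_th = 45.7 × 2.22/14.12 = 7.185 V.
Zeroing V_in shorts the top of R1 to ground, so R_th = R1 ‖ R2 = 1.871 kΩ.

V_th ≈ 7.19 V, R_th ≈ 1.87 kΩ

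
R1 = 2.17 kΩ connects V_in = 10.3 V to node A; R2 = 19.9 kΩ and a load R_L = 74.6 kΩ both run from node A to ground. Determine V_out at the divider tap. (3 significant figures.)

First combine the lower leg with the load: R2 ‖ R_L = 15.71 kΩ.
Now apply the divider: V_out = 10.3 × 0.8786 = 9.050 V.

V_out ≈ 9.05 V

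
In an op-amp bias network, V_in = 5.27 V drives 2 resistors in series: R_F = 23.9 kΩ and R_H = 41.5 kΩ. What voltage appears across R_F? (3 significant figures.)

V ≈ 1.93 V

Series total: ΣR = 23.9 + 41.5 = 65.40 kΩ.
Voltage divider: V = V_in · (23.90 / 65.40) = 5.27 × 0.3654 = 1.926 V.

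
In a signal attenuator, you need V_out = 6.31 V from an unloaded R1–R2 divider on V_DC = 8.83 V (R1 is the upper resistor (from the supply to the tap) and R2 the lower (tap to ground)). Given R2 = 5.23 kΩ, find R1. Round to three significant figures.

V_out/V_DC = R2/(R1+R2) = 0.7146.
So R1 = R2 · (V_DC/V_out − 1) = 5.23 × (8.83/6.31 − 1) = 5.23 × 0.3994 = 2.089 kΩ.

R1 ≈ 2.09 kΩ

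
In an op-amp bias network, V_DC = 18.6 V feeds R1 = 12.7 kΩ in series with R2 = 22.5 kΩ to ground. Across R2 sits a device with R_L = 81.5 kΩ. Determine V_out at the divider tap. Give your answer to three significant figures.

V_out ≈ 10.8 V

First combine the lower leg with the load: R2 ‖ R_L = 17.63 kΩ.
Then V_out = V_DC · R2'/(R1 + R2') = 18.6 × 17.63/30.33 = 10.81 V.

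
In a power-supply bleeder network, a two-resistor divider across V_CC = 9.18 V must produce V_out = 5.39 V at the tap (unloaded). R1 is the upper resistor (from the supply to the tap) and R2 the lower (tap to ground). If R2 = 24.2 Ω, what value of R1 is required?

The divider ratio is R2/(R1+R2) = 5.39/9.18 = 0.5871.
Rearranging, R1 = R2·(1−k)/k = 24.2 × 0.7032 = 17.02 Ω.

R1 ≈ 17.0 Ω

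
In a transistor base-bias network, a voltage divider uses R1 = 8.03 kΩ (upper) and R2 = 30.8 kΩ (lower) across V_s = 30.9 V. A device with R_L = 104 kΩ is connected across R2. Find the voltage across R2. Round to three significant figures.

First combine the lower leg with the load: R2 ‖ R_L = 23.76 kΩ.
Now apply the divider: V_out = 30.9 × 0.7474 = 23.10 V.

V_out ≈ 23.1 V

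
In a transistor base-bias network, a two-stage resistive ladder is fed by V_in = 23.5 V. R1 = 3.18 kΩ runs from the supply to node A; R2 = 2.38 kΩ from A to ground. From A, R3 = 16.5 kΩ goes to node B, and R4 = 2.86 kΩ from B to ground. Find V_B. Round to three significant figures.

V_B ≈ 1.39 V

The second stage (R3 + R4 = 19.36 kΩ) loads node A in parallel with R2.
R2 ‖ (R3+R4) = 2.119 kΩ.
So V_A = 23.5 × 0.3999 = 9.399 V.
V_B = V_A × 0.1477 = 1.388 V.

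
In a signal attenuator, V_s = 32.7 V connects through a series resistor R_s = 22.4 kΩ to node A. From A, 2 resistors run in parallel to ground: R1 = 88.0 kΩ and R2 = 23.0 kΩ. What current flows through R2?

I ≈ 0.638 mA

Parallel bank: R_p = 1/(1/88.0 + 1/23.0) = 18.23 kΩ.
V_A = 32.7 × 18.23/40.63 = 14.67 V.
Branch current I = V_A/R2 = 14.67/23.0 = 0.6380 mA.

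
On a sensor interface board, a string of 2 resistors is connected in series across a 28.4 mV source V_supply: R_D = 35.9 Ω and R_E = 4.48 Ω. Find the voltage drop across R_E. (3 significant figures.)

V ≈ 3.15 mV

ΣR = 35.9 + 4.48 = 40.38 Ω.
V = V_supply · R/ΣR = 28.4 × 0.1109 = 3.151 mV.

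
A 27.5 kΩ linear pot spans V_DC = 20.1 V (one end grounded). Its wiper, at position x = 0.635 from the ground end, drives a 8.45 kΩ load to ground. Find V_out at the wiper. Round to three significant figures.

Lower segment x·R_p = 17.46 kΩ; upper segment (1−x)·R_p = 10.04 kΩ.
R_L loads the lower segment: effective lower R = 5.694 kΩ.
Then V_out = V_DC · 5.694/(10.04 + 5.694) = 7.276 V.

V_out ≈ 7.28 V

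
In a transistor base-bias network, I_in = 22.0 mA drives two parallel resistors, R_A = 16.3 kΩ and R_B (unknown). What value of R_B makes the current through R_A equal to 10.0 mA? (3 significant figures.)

R_B ≈ 13.6 kΩ

The fraction through R_A equals R_B/(R_A+R_B).
With f = 0.4545, R_B = R_A · f/(1−f) = 16.3 × 0.8333 = 13.58 kΩ.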